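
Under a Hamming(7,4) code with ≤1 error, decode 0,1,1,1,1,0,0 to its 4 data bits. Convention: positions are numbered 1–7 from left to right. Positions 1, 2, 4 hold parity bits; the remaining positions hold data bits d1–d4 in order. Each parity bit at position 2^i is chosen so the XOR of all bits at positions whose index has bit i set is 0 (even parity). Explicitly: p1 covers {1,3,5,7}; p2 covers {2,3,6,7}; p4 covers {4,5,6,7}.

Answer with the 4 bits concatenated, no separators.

s1 (pos 1,3,5,7): 0⊕1⊕1⊕0 = 0
s2 (pos 2,3,6,7): 1⊕1⊕0⊕0 = 0
s4 (pos 4,5,6,7): 1⊕1⊕0⊕0 = 0
Syndrome s4…s1 = 000 → no error.
Read data bits from positions 3,5,6,7: 1100

1100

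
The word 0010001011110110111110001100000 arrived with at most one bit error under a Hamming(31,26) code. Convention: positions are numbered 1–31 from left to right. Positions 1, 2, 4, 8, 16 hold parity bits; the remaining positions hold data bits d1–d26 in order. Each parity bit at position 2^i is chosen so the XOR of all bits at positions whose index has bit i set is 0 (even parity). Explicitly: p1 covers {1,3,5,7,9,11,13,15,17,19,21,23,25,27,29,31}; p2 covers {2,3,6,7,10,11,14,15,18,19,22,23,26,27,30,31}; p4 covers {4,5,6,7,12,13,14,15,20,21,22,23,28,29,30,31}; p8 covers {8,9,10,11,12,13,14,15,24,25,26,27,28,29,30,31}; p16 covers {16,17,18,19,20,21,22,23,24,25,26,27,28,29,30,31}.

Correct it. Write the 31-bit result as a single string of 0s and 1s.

0010001011110110110110001100000

s1 (pos 1,3,5,7,9,11,13,15,17,19,21,23,25,27,29,31): 0⊕1⊕0⊕1⊕1⊕1⊕0⊕1⊕1⊕1⊕1⊕0⊕1⊕0⊕0⊕0 = 1
s2 (pos 2,3,6,7,10,11,14,15,18,19,22,23,26,27,30,31): 0⊕1⊕0⊕1⊕1⊕1⊕1⊕1⊕1⊕1⊕0⊕0⊕1⊕0⊕0⊕0 = 1
s4 (pos 4,5,6,7,12,13,14,15,20,21,22,23,28,29,30,31): 0⊕0⊕0⊕1⊕1⊕0⊕1⊕1⊕1⊕1⊕0⊕0⊕0⊕0⊕0⊕0 = 0
s8 (pos 8,9,10,11,12,13,14,15,24,25,26,27,28,29,30,31): 0⊕1⊕1⊕1⊕1⊕0⊕1⊕1⊕0⊕1⊕1⊕0⊕0⊕0⊕0⊕0 = 0
s16 (pos 16,17,18,19,20,21,22,23,24,25,26,27,28,29,30,31): 0⊕1⊕1⊕1⊕1⊕1⊕0⊕0⊕0⊕1⊕1⊕0⊕0⊕0⊕0⊕0 = 1
Syndrome s16…s1 = 10011 → error at position 19.
Flip position 19: 0010001011110110111110001100000 → 0010001011110110110110001100000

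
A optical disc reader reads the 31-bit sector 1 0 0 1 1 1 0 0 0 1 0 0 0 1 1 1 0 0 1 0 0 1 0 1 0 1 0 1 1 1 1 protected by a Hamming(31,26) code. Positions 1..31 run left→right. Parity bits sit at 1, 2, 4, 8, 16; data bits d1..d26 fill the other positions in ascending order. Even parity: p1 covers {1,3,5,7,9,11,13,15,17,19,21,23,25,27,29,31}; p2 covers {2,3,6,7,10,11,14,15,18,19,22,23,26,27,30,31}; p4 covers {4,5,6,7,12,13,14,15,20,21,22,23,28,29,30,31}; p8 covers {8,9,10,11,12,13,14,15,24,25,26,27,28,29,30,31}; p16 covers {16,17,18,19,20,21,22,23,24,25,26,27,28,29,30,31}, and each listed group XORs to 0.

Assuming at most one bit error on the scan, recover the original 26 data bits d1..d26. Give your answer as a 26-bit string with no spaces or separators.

s1 (pos 1,3,5,7,9,11,13,15,17,19,21,23,25,27,29,31): 1⊕0⊕1⊕0⊕0⊕0⊕0⊕1⊕0⊕1⊕0⊕0⊕0⊕0⊕1⊕1 = 0
s2 (pos 2,3,6,7,10,11,14,15,18,19,22,23,26,27,30,31): 0⊕0⊕1⊕0⊕1⊕0⊕1⊕1⊕0⊕1⊕1⊕0⊕1⊕0⊕1⊕1 = 1
s4 (pos 4,5,6,7,12,13,14,15,20,21,22,23,28,29,30,31): 1⊕1⊕1⊕0⊕0⊕0⊕1⊕1⊕0⊕0⊕1⊕0⊕1⊕1⊕1⊕1 = 0
s8 (pos 8,9,10,11,12,13,14,15,24,25,26,27,28,29,30,31): 0⊕0⊕1⊕0⊕0⊕0⊕1⊕1⊕1⊕0⊕1⊕0⊕1⊕1⊕1⊕1 = 1
s16 (pos 16,17,18,19,20,21,22,23,24,25,26,27,28,29,30,31): 1⊕0⊕0⊕1⊕0⊕0⊕1⊕0⊕1⊕0⊕1⊕0⊕1⊕1⊕1⊕1 = 1
Syndrome s16…s1 = 11010 → error at position 26.
Flip position 26: 1001110001000111001001010101111 → 1001110001000111001001010001111
Read data bits from positions 3,5,6,7,9,10,11,12,13,14,15,17,18,19,20,21,22,23,24,25,26,27,28,29,30,31: 01100100011001001010001111

01100100011001001010001111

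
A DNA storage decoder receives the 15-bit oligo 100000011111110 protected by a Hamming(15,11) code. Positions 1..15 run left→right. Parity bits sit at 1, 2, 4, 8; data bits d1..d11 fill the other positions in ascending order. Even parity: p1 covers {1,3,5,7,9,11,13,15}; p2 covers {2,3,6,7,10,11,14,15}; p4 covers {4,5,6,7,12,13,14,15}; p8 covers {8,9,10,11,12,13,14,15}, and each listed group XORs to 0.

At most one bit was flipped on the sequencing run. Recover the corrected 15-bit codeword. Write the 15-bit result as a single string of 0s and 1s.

100000011111100

s1 (pos 1,3,5,7,9,11,13,15): 1⊕0⊕0⊕0⊕1⊕1⊕1⊕0 = 0
s2 (pos 2,3,6,7,10,11,14,15): 0⊕0⊕0⊕0⊕1⊕1⊕1⊕0 = 1
s4 (pos 4,5,6,7,12,13,14,15): 0⊕0⊕0⊕0⊕1⊕1⊕1⊕0 = 1
s8 (pos 8,9,10,11,12,13,14,15): 1⊕1⊕1⊕1⊕1⊕1⊕1⊕0 = 1
Syndrome s8…s1 = 1110 → error at position 14.
Flip position 14: 100000011111110 → 100000011111100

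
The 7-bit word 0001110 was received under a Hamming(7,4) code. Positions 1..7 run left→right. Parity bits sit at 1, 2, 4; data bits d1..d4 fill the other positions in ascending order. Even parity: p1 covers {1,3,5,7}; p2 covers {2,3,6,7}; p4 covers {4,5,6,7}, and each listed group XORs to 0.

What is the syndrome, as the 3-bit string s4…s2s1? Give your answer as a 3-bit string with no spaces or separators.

s1 (pos 1,3,5,7): 0⊕0⊕1⊕0 = 1
s2 (pos 2,3,6,7): 0⊕0⊕1⊕0 = 1
s4 (pos 4,5,6,7): 1⊕1⊕1⊕0 = 1
Syndrome s4…s1 = 111 → error at position 7.

111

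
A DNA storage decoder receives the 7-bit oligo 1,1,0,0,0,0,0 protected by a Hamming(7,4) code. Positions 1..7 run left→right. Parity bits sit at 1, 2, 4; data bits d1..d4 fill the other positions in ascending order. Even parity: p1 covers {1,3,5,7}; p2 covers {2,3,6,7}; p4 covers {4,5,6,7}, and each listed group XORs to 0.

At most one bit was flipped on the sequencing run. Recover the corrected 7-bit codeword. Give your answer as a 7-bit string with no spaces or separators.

s1 (pos 1,3,5,7): 1⊕0⊕0⊕0 = 1
s2 (pos 2,3,6,7): 1⊕0⊕0⊕0 = 1
s4 (pos 4,5,6,7): 0⊕0⊕0⊕0 = 0
Syndrome s4…s1 = 011 → error at position 3.
Flip position 3: 1100000 → 1110000

1110000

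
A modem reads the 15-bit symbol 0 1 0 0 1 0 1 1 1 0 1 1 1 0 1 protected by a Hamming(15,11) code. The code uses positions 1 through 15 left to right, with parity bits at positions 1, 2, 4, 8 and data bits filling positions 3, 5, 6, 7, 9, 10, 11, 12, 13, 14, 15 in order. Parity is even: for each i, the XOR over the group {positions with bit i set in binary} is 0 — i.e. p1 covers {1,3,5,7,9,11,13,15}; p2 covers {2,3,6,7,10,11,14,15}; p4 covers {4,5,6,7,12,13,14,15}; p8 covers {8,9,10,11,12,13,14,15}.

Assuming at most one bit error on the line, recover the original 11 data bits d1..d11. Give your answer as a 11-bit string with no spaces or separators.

01011011101

s1 (pos 1,3,5,7,9,11,13,15): 0⊕0⊕1⊕1⊕1⊕1⊕1⊕1 = 0
s2 (pos 2,3,6,7,10,11,14,15): 1⊕0⊕0⊕1⊕0⊕1⊕0⊕1 = 0
s4 (pos 4,5,6,7,12,13,14,15): 0⊕1⊕0⊕1⊕1⊕1⊕0⊕1 = 1
s8 (pos 8,9,10,11,12,13,14,15): 1⊕1⊕0⊕1⊕1⊕1⊕0⊕1 = 0
Syndrome s8…s1 = 0100 → error at position 4.
Flip position 4: 010010111011101 → 010110111011101
Read data bits from positions 3,5,6,7,9,10,11,12,13,14,15: 01011011101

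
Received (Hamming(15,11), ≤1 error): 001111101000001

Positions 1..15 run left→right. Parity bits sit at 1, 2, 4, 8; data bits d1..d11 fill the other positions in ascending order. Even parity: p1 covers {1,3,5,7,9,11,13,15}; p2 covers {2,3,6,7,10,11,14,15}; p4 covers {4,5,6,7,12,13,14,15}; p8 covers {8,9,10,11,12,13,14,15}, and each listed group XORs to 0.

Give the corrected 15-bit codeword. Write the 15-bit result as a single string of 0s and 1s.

001101101000001

s1 (pos 1,3,5,7,9,11,13,15): 0⊕1⊕1⊕1⊕1⊕0⊕0⊕1 = 1
s2 (pos 2,3,6,7,10,11,14,15): 0⊕1⊕1⊕1⊕0⊕0⊕0⊕1 = 0
s4 (pos 4,5,6,7,12,13,14,15): 1⊕1⊕1⊕1⊕0⊕0⊕0⊕1 = 1
s8 (pos 8,9,10,11,12,13,14,15): 0⊕1⊕0⊕0⊕0⊕0⊕0⊕1 = 0
Syndrome s8…s1 = 0101 → error at position 5.
Flip position 5: 001111101000001 → 001101101000001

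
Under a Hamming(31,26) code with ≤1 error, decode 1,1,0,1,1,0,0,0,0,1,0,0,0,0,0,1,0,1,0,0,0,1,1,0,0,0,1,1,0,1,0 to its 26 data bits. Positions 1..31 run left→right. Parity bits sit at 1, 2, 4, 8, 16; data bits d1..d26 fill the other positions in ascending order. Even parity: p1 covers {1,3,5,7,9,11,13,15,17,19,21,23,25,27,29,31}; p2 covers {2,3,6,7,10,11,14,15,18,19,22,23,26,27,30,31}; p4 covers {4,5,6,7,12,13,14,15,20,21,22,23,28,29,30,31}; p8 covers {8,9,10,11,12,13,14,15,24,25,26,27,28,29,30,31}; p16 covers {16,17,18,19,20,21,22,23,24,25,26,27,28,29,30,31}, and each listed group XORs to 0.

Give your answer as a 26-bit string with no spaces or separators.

s1 (pos 1,3,5,7,9,11,13,15,17,19,21,23,25,27,29,31): 1⊕0⊕1⊕0⊕0⊕0⊕0⊕0⊕0⊕0⊕0⊕1⊕0⊕1⊕0⊕0 = 0
s2 (pos 2,3,6,7,10,11,14,15,18,19,22,23,26,27,30,31): 1⊕0⊕0⊕0⊕1⊕0⊕0⊕0⊕1⊕0⊕1⊕1⊕0⊕1⊕1⊕0 = 1
s4 (pos 4,5,6,7,12,13,14,15,20,21,22,23,28,29,30,31): 1⊕1⊕0⊕0⊕0⊕0⊕0⊕0⊕0⊕0⊕1⊕1⊕1⊕0⊕1⊕0 = 0
s8 (pos 8,9,10,11,12,13,14,15,24,25,26,27,28,29,30,31): 0⊕0⊕1⊕0⊕0⊕0⊕0⊕0⊕0⊕0⊕0⊕1⊕1⊕0⊕1⊕0 = 0
s16 (pos 16,17,18,19,20,21,22,23,24,25,26,27,28,29,30,31): 1⊕0⊕1⊕0⊕0⊕0⊕1⊕1⊕0⊕0⊕0⊕1⊕1⊕0⊕1⊕0 = 1
Syndrome s16…s1 = 10010 → error at position 18.
Flip position 18: 1101100001000001010001100011010 → 1101100001000001000001100011010
Read data bits from positions 3,5,6,7,9,10,11,12,13,14,15,17,18,19,20,21,22,23,24,25,26,27,28,29,30,31: 01000100000000001100011010

01000100000000001100011010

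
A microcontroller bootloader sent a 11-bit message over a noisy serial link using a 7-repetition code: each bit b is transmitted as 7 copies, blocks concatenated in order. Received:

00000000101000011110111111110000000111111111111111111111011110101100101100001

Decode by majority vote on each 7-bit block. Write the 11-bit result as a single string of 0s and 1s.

Block 1 (0000000): 0 ones → 0
Block 2 (0101000): 2 ones → 0
Block 3 (0111101): 5 ones → 1
Block 4 (1111111): 7 ones → 1
Block 5 (0000000): 0 ones → 0
Block 6 (1111111): 7 ones → 1
Block 7 (1111111): 7 ones → 1
Block 8 (1111111): 7 ones → 1
Block 9 (0111101): 5 ones → 1
Block 10 (0110010): 3 ones → 0
Block 11 (1100001): 3 ones → 0

00110111100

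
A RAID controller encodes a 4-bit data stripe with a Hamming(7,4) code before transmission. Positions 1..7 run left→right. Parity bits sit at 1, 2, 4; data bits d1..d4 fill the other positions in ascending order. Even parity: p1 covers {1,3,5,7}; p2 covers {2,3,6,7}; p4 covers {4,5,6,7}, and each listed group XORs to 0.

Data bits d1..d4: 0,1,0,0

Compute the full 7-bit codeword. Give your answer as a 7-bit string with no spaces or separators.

Place data at non-parity positions: p1 p2 0 p4 1 0 0
p1 (pos 1,3,5,7): XOR of data positions = 0⊕1⊕0 = 1
p2 (pos 2,3,6,7): XOR of data positions = 0⊕0⊕0 = 0
p4 (pos 4,5,6,7): XOR of data positions = 1⊕0⊕0 = 1
Codeword: 1001100

1001100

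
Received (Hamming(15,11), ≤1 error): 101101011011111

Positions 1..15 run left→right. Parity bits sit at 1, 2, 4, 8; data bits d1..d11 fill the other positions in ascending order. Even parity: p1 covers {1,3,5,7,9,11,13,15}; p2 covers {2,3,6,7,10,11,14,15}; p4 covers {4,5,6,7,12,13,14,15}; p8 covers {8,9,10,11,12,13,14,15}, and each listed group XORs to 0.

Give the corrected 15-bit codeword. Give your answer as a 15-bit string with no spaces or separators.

s1 (pos 1,3,5,7,9,11,13,15): 1⊕1⊕0⊕0⊕1⊕1⊕1⊕1 = 0
s2 (pos 2,3,6,7,10,11,14,15): 0⊕1⊕1⊕0⊕0⊕1⊕1⊕1 = 1
s4 (pos 4,5,6,7,12,13,14,15): 1⊕0⊕1⊕0⊕1⊕1⊕1⊕1 = 0
s8 (pos 8,9,10,11,12,13,14,15): 1⊕1⊕0⊕1⊕1⊕1⊕1⊕1 = 1
Syndrome s8…s1 = 1010 → error at position 10.
Flip position 10: 101101011011111 → 101101011111111

101101011111111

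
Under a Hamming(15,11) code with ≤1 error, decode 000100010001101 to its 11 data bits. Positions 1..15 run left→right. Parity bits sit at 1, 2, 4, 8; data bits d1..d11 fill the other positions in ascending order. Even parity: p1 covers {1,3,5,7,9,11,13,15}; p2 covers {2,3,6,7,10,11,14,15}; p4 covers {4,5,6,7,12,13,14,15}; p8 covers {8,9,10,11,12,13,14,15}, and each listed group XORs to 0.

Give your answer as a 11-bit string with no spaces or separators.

s1 (pos 1,3,5,7,9,11,13,15): 0⊕0⊕0⊕0⊕0⊕0⊕1⊕1 = 0
s2 (pos 2,3,6,7,10,11,14,15): 0⊕0⊕0⊕0⊕0⊕0⊕0⊕1 = 1
s4 (pos 4,5,6,7,12,13,14,15): 1⊕0⊕0⊕0⊕1⊕1⊕0⊕1 = 0
s8 (pos 8,9,10,11,12,13,14,15): 1⊕0⊕0⊕0⊕1⊕1⊕0⊕1 = 0
Syndrome s8…s1 = 0010 → error at position 2.
Flip position 2: 000100010001101 → 010100010001101
Read data bits from positions 3,5,6,7,9,10,11,12,13,14,15: 00000001101

00000001101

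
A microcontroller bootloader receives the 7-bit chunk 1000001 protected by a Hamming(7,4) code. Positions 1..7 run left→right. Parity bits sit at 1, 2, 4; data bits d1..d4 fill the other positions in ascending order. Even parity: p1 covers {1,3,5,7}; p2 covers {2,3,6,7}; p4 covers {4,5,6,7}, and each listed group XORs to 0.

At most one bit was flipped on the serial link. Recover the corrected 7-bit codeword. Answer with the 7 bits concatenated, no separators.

s1 (pos 1,3,5,7): 1⊕0⊕0⊕1 = 0
s2 (pos 2,3,6,7): 0⊕0⊕0⊕1 = 1
s4 (pos 4,5,6,7): 0⊕0⊕0⊕1 = 1
Syndrome s4…s1 = 110 → error at position 6.
Flip position 6: 1000001 → 1000011

1000011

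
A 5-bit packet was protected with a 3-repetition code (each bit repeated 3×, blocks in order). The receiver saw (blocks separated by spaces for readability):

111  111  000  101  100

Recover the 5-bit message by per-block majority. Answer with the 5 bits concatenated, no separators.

Block 1 (111): 3 ones → 1
Block 2 (111): 3 ones → 1
Block 3 (000): 0 ones → 0
Block 4 (101): 2 ones → 1
Block 5 (100): 1 one → 0

11010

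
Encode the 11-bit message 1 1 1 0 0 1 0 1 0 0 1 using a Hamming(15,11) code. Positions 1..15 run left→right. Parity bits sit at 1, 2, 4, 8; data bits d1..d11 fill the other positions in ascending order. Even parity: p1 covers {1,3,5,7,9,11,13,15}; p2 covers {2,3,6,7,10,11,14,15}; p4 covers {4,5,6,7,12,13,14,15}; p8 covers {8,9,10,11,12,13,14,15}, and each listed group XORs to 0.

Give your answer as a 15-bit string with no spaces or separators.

Place data at non-parity positions: p1 p2 1 p4 1 1 0 p8 0 1 0 1 0 0 1
p1 (pos 1,3,5,7,9,11,13,15): XOR of data positions = 1⊕1⊕0⊕0⊕0⊕0⊕1 = 1
p2 (pos 2,3,6,7,10,11,14,15): XOR of data positions = 1⊕1⊕0⊕1⊕0⊕0⊕1 = 0
p4 (pos 4,5,6,7,12,13,14,15): XOR of data positions = 1⊕1⊕0⊕1⊕0⊕0⊕1 = 0
p8 (pos 8,9,10,11,12,13,14,15): XOR of data positions = 0⊕1⊕0⊕1⊕0⊕0⊕1 = 1
Codeword: 101011010101001

101011010101001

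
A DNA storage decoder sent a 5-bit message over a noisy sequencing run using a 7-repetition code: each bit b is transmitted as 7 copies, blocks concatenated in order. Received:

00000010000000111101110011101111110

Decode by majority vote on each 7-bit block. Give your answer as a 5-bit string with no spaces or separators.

00111

Block 1 (0000001): 1 one → 0
Block 2 (0000000): 0 ones → 0
Block 3 (1111011): 6 ones → 1
Block 4 (1001110): 4 ones → 1
Block 5 (1111110): 6 ones → 1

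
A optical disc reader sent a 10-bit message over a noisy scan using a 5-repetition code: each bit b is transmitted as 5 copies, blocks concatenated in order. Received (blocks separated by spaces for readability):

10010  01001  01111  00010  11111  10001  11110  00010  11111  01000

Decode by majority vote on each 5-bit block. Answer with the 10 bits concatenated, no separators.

0010101010

Block 1 (10010): 2 ones → 0
Block 2 (01001): 2 ones → 0
Block 3 (01111): 4 ones → 1
Block 4 (00010): 1 one → 0
Block 5 (11111): 5 ones → 1
Block 6 (10001): 2 ones → 0
Block 7 (11110): 4 ones → 1
Block 8 (00010): 1 one → 0
Block 9 (11111): 5 ones → 1
Block 10 (01000): 1 one → 0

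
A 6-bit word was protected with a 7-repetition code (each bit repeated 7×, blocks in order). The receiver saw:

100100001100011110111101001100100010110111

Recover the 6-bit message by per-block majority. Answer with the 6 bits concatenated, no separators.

Block 1 (1001000): 2 ones → 0
Block 2 (0110001): 3 ones → 0
Block 3 (1110111): 6 ones → 1
Block 4 (1010011): 4 ones → 1
Block 5 (0010001): 2 ones → 0
Block 6 (0110111): 5 ones → 1

001101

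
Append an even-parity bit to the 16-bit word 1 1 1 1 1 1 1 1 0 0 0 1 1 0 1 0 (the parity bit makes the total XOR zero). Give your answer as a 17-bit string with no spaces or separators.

XOR of the 16 data bits: 1⊕1⊕1⊕1⊕1⊕1⊕1⊕1⊕0⊕0⊕0⊕1⊕1⊕0⊕1⊕0 = 1
Parity bit = 1 (so all 17 bits XOR to 0).

11111111000110101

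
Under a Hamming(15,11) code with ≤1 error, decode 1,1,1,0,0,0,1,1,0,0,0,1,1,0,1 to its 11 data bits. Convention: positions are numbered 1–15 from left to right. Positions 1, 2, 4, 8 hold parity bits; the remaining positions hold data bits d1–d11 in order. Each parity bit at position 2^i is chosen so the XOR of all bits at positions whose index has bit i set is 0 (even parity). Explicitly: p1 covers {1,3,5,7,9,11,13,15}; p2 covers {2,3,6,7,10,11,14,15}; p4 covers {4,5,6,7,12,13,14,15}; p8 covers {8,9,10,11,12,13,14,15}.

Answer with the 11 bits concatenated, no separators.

s1 (pos 1,3,5,7,9,11,13,15): 1⊕1⊕0⊕1⊕0⊕0⊕1⊕1 = 1
s2 (pos 2,3,6,7,10,11,14,15): 1⊕1⊕0⊕1⊕0⊕0⊕0⊕1 = 0
s4 (pos 4,5,6,7,12,13,14,15): 0⊕0⊕0⊕1⊕1⊕1⊕0⊕1 = 0
s8 (pos 8,9,10,11,12,13,14,15): 1⊕0⊕0⊕0⊕1⊕1⊕0⊕1 = 0
Syndrome s8…s1 = 0001 → error at position 1.
Flip position 1: 111000110001101 → 011000110001101
Read data bits from positions 3,5,6,7,9,10,11,12,13,14,15: 10010001101

10010001101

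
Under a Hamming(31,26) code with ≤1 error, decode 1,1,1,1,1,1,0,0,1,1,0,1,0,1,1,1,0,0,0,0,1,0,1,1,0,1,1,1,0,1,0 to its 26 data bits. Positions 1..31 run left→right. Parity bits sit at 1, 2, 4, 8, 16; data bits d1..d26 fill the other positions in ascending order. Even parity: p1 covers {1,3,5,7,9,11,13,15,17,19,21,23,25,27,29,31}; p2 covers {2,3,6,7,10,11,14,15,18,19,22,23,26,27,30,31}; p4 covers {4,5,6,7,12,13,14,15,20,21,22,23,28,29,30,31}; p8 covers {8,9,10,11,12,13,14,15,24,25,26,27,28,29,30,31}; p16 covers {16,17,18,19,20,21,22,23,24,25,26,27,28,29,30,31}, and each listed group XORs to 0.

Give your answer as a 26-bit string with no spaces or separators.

11101101011000010110111010

s1 (pos 1,3,5,7,9,11,13,15,17,19,21,23,25,27,29,31): 1⊕1⊕1⊕0⊕1⊕0⊕0⊕1⊕0⊕0⊕1⊕1⊕0⊕1⊕0⊕0 = 0
s2 (pos 2,3,6,7,10,11,14,15,18,19,22,23,26,27,30,31): 1⊕1⊕1⊕0⊕1⊕0⊕1⊕1⊕0⊕0⊕0⊕1⊕1⊕1⊕1⊕0 = 0
s4 (pos 4,5,6,7,12,13,14,15,20,21,22,23,28,29,30,31): 1⊕1⊕1⊕0⊕1⊕0⊕1⊕1⊕0⊕1⊕0⊕1⊕1⊕0⊕1⊕0 = 0
s8 (pos 8,9,10,11,12,13,14,15,24,25,26,27,28,29,30,31): 0⊕1⊕1⊕0⊕1⊕0⊕1⊕1⊕1⊕0⊕1⊕1⊕1⊕0⊕1⊕0 = 0
s16 (pos 16,17,18,19,20,21,22,23,24,25,26,27,28,29,30,31): 1⊕0⊕0⊕0⊕0⊕1⊕0⊕1⊕1⊕0⊕1⊕1⊕1⊕0⊕1⊕0 = 0
Syndrome s16…s1 = 00000 → no error.
Read data bits from positions 3,5,6,7,9,10,11,12,13,14,15,17,18,19,20,21,22,23,24,25,26,27,28,29,30,31: 11101101011000010110111010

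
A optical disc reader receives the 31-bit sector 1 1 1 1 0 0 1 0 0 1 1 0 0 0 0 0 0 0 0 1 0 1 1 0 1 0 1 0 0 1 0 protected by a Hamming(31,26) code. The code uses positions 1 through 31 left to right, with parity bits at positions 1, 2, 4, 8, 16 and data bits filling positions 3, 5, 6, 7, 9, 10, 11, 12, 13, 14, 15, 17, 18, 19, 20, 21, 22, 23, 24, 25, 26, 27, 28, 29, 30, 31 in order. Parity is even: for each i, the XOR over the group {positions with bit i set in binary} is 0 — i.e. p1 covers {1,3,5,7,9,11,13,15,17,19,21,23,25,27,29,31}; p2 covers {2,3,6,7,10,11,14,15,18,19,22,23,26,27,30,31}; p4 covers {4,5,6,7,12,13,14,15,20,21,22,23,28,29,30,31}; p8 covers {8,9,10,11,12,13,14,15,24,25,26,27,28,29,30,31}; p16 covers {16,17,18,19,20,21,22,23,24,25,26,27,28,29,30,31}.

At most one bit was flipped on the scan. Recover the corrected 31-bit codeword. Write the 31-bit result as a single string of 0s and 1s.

s1 (pos 1,3,5,7,9,11,13,15,17,19,21,23,25,27,29,31): 1⊕1⊕0⊕1⊕0⊕1⊕0⊕0⊕0⊕0⊕0⊕1⊕1⊕1⊕0⊕0 = 1
s2 (pos 2,3,6,7,10,11,14,15,18,19,22,23,26,27,30,31): 1⊕1⊕0⊕1⊕1⊕1⊕0⊕0⊕0⊕0⊕1⊕1⊕0⊕1⊕1⊕0 = 1
s4 (pos 4,5,6,7,12,13,14,15,20,21,22,23,28,29,30,31): 1⊕0⊕0⊕1⊕0⊕0⊕0⊕0⊕1⊕0⊕1⊕1⊕0⊕0⊕1⊕0 = 0
s8 (pos 8,9,10,11,12,13,14,15,24,25,26,27,28,29,30,31): 0⊕0⊕1⊕1⊕0⊕0⊕0⊕0⊕0⊕1⊕0⊕1⊕0⊕0⊕1⊕0 = 1
s16 (pos 16,17,18,19,20,21,22,23,24,25,26,27,28,29,30,31): 0⊕0⊕0⊕0⊕1⊕0⊕1⊕1⊕0⊕1⊕0⊕1⊕0⊕0⊕1⊕0 = 0
Syndrome s16…s1 = 01011 → error at position 11.
Flip position 11: 1111001001100000000101101010010 → 1111001001000000000101101010010

1111001001000000000101101010010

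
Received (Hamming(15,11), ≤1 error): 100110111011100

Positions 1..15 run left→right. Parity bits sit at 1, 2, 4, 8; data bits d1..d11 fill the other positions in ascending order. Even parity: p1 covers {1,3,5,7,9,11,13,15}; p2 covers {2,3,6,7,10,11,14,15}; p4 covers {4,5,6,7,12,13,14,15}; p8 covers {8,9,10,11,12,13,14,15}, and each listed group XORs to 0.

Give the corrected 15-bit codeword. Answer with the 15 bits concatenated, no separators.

s1 (pos 1,3,5,7,9,11,13,15): 1⊕0⊕1⊕1⊕1⊕1⊕1⊕0 = 0
s2 (pos 2,3,6,7,10,11,14,15): 0⊕0⊕0⊕1⊕0⊕1⊕0⊕0 = 0
s4 (pos 4,5,6,7,12,13,14,15): 1⊕1⊕0⊕1⊕1⊕1⊕0⊕0 = 1
s8 (pos 8,9,10,11,12,13,14,15): 1⊕1⊕0⊕1⊕1⊕1⊕0⊕0 = 1
Syndrome s8…s1 = 1100 → error at position 12.
Flip position 12: 100110111011100 → 100110111010100

100110111010100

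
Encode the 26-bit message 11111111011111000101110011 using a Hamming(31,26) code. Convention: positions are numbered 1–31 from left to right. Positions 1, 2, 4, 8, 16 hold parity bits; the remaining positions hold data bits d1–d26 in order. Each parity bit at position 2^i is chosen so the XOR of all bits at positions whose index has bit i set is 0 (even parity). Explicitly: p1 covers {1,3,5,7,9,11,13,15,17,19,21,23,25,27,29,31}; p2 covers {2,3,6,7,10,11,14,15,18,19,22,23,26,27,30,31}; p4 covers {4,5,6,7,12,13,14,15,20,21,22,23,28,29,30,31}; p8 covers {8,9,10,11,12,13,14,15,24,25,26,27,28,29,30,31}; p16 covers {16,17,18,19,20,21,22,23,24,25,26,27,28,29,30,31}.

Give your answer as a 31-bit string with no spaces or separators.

Place data at non-parity positions: p1 p2 1 p4 1 1 1 p8 1 1 1 1 0 1 1 p16 1 1 1 0 0 0 1 0 1 1 1 0 0 1 1
p1 (pos 1,3,5,7,9,11,13,15,17,19,21,23,25,27,29,31): XOR of data positions = 1⊕1⊕1⊕1⊕1⊕0⊕1⊕1⊕1⊕0⊕1⊕1⊕1⊕0⊕1 = 0
p2 (pos 2,3,6,7,10,11,14,15,18,19,22,23,26,27,30,31): XOR of data positions = 1⊕1⊕1⊕1⊕1⊕1⊕1⊕1⊕1⊕0⊕1⊕1⊕1⊕1⊕1 = 0
p4 (pos 4,5,6,7,12,13,14,15,20,21,22,23,28,29,30,31): XOR of data positions = 1⊕1⊕1⊕1⊕0⊕1⊕1⊕0⊕0⊕0⊕1⊕0⊕0⊕1⊕1 = 1
p8 (pos 8,9,10,11,12,13,14,15,24,25,26,27,28,29,30,31): XOR of data positions = 1⊕1⊕1⊕1⊕0⊕1⊕1⊕0⊕1⊕1⊕1⊕0⊕0⊕1⊕1 = 1
p16 (pos 16,17,18,19,20,21,22,23,24,25,26,27,28,29,30,31): XOR of data positions = 1⊕1⊕1⊕0⊕0⊕0⊕1⊕0⊕1⊕1⊕1⊕0⊕0⊕1⊕1 = 1
Codeword: 0011111111110111111000101110011

0011111111110111111000101110011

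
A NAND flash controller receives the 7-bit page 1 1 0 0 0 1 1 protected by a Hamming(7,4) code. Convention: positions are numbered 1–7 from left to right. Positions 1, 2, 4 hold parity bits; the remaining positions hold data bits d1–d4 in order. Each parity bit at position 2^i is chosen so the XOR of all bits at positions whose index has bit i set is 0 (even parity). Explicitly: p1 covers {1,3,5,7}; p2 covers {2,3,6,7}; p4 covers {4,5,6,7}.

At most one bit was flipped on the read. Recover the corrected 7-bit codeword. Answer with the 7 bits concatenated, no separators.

s1 (pos 1,3,5,7): 1⊕0⊕0⊕1 = 0
s2 (pos 2,3,6,7): 1⊕0⊕1⊕1 = 1
s4 (pos 4,5,6,7): 0⊕0⊕1⊕1 = 0
Syndrome s4…s1 = 010 → error at position 2.
Flip position 2: 1100011 → 1000011

1000011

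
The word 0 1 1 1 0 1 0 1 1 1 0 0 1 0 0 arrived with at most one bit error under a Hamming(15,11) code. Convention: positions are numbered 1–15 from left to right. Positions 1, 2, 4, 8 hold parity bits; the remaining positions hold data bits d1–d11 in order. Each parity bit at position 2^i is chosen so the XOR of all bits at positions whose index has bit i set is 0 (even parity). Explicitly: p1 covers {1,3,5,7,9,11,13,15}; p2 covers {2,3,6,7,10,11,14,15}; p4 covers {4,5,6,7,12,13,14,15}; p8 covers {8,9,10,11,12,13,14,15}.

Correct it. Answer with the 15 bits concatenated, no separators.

011111011100100

s1 (pos 1,3,5,7,9,11,13,15): 0⊕1⊕0⊕0⊕1⊕0⊕1⊕0 = 1
s2 (pos 2,3,6,7,10,11,14,15): 1⊕1⊕1⊕0⊕1⊕0⊕0⊕0 = 0
s4 (pos 4,5,6,7,12,13,14,15): 1⊕0⊕1⊕0⊕0⊕1⊕0⊕0 = 1
s8 (pos 8,9,10,11,12,13,14,15): 1⊕1⊕1⊕0⊕0⊕1⊕0⊕0 = 0
Syndrome s8…s1 = 0101 → error at position 5.
Flip position 5: 011101011100100 → 011111011100100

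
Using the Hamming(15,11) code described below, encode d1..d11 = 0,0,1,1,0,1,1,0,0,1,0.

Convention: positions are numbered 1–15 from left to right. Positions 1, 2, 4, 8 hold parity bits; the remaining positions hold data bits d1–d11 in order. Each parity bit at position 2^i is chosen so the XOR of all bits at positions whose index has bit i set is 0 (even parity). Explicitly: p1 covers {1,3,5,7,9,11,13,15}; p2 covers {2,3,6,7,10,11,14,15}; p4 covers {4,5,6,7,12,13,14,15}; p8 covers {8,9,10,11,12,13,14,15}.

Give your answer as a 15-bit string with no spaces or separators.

010101110110010

Place data at non-parity positions: p1 p2 0 p4 0 1 1 p8 0 1 1 0 0 1 0
p1 (pos 1,3,5,7,9,11,13,15): XOR of data positions = 0⊕0⊕1⊕0⊕1⊕0⊕0 = 0
p2 (pos 2,3,6,7,10,11,14,15): XOR of data positions = 0⊕1⊕1⊕1⊕1⊕1⊕0 = 1
p4 (pos 4,5,6,7,12,13,14,15): XOR of data positions = 0⊕1⊕1⊕0⊕0⊕1⊕0 = 1
p8 (pos 8,9,10,11,12,13,14,15): XOR of data positions = 0⊕1⊕1⊕0⊕0⊕1⊕0 = 1
Codeword: 010101110110010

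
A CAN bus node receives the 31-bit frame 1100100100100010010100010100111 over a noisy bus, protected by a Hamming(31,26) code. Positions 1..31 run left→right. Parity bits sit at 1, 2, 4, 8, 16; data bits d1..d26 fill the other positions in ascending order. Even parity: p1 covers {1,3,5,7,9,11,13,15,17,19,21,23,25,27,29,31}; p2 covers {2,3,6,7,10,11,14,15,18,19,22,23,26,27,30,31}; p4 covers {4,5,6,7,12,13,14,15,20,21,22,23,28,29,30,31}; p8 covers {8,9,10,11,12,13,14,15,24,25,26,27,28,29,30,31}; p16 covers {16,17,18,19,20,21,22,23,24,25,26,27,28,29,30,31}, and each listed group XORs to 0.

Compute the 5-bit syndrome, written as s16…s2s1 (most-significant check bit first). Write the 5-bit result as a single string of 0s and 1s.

s1 (pos 1,3,5,7,9,11,13,15,17,19,21,23,25,27,29,31): 1⊕0⊕1⊕0⊕0⊕1⊕0⊕1⊕0⊕0⊕0⊕0⊕0⊕0⊕1⊕1 = 0
s2 (pos 2,3,6,7,10,11,14,15,18,19,22,23,26,27,30,31): 1⊕0⊕0⊕0⊕0⊕1⊕0⊕1⊕1⊕0⊕0⊕0⊕1⊕0⊕1⊕1 = 1
s4 (pos 4,5,6,7,12,13,14,15,20,21,22,23,28,29,30,31): 0⊕1⊕0⊕0⊕0⊕0⊕0⊕1⊕1⊕0⊕0⊕0⊕0⊕1⊕1⊕1 = 0
s8 (pos 8,9,10,11,12,13,14,15,24,25,26,27,28,29,30,31): 1⊕0⊕0⊕1⊕0⊕0⊕0⊕1⊕1⊕0⊕1⊕0⊕0⊕1⊕1⊕1 = 0
s16 (pos 16,17,18,19,20,21,22,23,24,25,26,27,28,29,30,31): 0⊕0⊕1⊕0⊕1⊕0⊕0⊕0⊕1⊕0⊕1⊕0⊕0⊕1⊕1⊕1 = 1
Syndrome s16…s1 = 10010 → error at position 18.

10010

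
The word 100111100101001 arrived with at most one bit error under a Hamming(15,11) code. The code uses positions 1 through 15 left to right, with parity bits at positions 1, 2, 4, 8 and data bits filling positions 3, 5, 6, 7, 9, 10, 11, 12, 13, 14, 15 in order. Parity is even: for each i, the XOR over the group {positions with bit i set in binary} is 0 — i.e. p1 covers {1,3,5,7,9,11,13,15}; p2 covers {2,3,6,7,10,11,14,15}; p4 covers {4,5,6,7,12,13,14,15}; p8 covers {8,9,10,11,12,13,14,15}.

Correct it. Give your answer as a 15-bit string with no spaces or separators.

100111110101001

s1 (pos 1,3,5,7,9,11,13,15): 1⊕0⊕1⊕1⊕0⊕0⊕0⊕1 = 0
s2 (pos 2,3,6,7,10,11,14,15): 0⊕0⊕1⊕1⊕1⊕0⊕0⊕1 = 0
s4 (pos 4,5,6,7,12,13,14,15): 1⊕1⊕1⊕1⊕1⊕0⊕0⊕1 = 0
s8 (pos 8,9,10,11,12,13,14,15): 0⊕0⊕1⊕0⊕1⊕0⊕0⊕1 = 1
Syndrome s8…s1 = 1000 → error at position 8.
Flip position 8: 100111100101001 → 100111110101001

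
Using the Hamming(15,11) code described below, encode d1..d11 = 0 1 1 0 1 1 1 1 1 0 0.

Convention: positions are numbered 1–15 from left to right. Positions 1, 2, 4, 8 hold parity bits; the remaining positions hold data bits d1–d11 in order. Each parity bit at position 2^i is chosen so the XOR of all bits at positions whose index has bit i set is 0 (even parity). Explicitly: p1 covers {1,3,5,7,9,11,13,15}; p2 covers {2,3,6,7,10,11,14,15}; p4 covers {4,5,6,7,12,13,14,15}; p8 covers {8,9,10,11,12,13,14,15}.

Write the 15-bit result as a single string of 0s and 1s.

010011011111100

Place data at non-parity positions: p1 p2 0 p4 1 1 0 p8 1 1 1 1 1 0 0
p1 (pos 1,3,5,7,9,11,13,15): XOR of data positions = 0⊕1⊕0⊕1⊕1⊕1⊕0 = 0
p2 (pos 2,3,6,7,10,11,14,15): XOR of data positions = 0⊕1⊕0⊕1⊕1⊕0⊕0 = 1
p4 (pos 4,5,6,7,12,13,14,15): XOR of data positions = 1⊕1⊕0⊕1⊕1⊕0⊕0 = 0
p8 (pos 8,9,10,11,12,13,14,15): XOR of data positions = 1⊕1⊕1⊕1⊕1⊕0⊕0 = 1
Codeword: 010011011111100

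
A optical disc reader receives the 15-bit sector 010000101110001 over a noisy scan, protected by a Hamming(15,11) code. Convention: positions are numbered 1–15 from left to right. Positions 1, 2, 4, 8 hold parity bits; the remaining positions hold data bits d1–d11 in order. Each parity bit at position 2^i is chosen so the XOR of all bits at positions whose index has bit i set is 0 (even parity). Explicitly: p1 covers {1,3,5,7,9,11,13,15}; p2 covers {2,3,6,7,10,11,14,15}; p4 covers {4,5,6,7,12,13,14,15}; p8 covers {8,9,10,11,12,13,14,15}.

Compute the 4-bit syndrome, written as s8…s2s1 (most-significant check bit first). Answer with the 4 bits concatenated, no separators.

s1 (pos 1,3,5,7,9,11,13,15): 0⊕0⊕0⊕1⊕1⊕1⊕0⊕1 = 0
s2 (pos 2,3,6,7,10,11,14,15): 1⊕0⊕0⊕1⊕1⊕1⊕0⊕1 = 1
s4 (pos 4,5,6,7,12,13,14,15): 0⊕0⊕0⊕1⊕0⊕0⊕0⊕1 = 0
s8 (pos 8,9,10,11,12,13,14,15): 0⊕1⊕1⊕1⊕0⊕0⊕0⊕1 = 0
Syndrome s8…s1 = 0010 → error at position 2.

0010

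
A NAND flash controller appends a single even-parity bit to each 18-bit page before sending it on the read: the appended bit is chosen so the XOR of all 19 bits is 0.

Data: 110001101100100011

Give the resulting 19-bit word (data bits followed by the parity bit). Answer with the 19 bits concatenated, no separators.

XOR of the 18 data bits: 1⊕1⊕0⊕0⊕0⊕1⊕1⊕0⊕1⊕1⊕0⊕0⊕1⊕0⊕0⊕0⊕1⊕1 = 1
Parity bit = 1 (so all 19 bits XOR to 0).

1100011011001000111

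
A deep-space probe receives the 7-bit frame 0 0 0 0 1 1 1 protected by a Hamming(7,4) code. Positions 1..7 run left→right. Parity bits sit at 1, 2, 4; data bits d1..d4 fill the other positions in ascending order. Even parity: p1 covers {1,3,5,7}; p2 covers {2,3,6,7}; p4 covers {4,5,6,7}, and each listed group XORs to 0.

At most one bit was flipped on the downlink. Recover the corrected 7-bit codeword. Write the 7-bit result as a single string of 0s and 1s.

s1 (pos 1,3,5,7): 0⊕0⊕1⊕1 = 0
s2 (pos 2,3,6,7): 0⊕0⊕1⊕1 = 0
s4 (pos 4,5,6,7): 0⊕1⊕1⊕1 = 1
Syndrome s4…s1 = 100 → error at position 4.
Flip position 4: 0000111 → 0001111

0001111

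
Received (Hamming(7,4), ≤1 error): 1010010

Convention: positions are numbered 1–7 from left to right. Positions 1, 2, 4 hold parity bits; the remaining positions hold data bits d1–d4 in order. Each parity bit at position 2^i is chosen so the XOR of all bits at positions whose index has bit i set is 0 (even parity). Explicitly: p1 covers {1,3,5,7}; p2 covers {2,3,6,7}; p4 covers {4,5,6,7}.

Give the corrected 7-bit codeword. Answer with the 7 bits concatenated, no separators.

s1 (pos 1,3,5,7): 1⊕1⊕0⊕0 = 0
s2 (pos 2,3,6,7): 0⊕1⊕1⊕0 = 0
s4 (pos 4,5,6,7): 0⊕0⊕1⊕0 = 1
Syndrome s4…s1 = 100 → error at position 4.
Flip position 4: 1010010 → 1011010

1011010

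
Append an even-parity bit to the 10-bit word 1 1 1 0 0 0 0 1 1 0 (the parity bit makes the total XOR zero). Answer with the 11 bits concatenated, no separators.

11100001101

XOR of the 10 data bits: 1⊕1⊕1⊕0⊕0⊕0⊕0⊕1⊕1⊕0 = 1
Parity bit = 1 (so all 11 bits XOR to 0).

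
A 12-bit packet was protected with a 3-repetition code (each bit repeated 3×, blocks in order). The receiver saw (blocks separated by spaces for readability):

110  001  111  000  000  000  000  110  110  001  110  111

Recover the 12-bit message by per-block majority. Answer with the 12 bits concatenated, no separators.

101000011011

Block 1 (110): 2 ones → 1
Block 2 (001): 1 one → 0
Block 3 (111): 3 ones → 1
Block 4 (000): 0 ones → 0
Block 5 (000): 0 ones → 0
Block 6 (000): 0 ones → 0
Block 7 (000): 0 ones → 0
Block 8 (110): 2 ones → 1
Block 9 (110): 2 ones → 1
Block 10 (001): 1 one → 0
Block 11 (110): 2 ones → 1
Block 12 (111): 3 ones → 1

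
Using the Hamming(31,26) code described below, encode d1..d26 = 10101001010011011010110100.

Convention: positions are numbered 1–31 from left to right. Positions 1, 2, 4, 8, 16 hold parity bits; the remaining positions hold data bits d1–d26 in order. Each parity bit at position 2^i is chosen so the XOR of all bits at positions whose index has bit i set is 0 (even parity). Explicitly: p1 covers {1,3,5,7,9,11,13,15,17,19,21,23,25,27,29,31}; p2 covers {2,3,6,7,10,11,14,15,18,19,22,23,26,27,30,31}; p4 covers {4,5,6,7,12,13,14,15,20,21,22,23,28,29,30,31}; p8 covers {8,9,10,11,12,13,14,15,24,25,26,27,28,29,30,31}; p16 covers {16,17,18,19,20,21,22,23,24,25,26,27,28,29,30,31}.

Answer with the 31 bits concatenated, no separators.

0010010110010100011011010110100

Place data at non-parity positions: p1 p2 1 p4 0 1 0 p8 1 0 0 1 0 1 0 p16 0 1 1 0 1 1 0 1 0 1 1 0 1 0 0
p1 (pos 1,3,5,7,9,11,13,15,17,19,21,23,25,27,29,31): XOR of data positions = 1⊕0⊕0⊕1⊕0⊕0⊕0⊕0⊕1⊕1⊕0⊕0⊕1⊕1⊕0 = 0
p2 (pos 2,3,6,7,10,11,14,15,18,19,22,23,26,27,30,31): XOR of data positions = 1⊕1⊕0⊕0⊕0⊕1⊕0⊕1⊕1⊕1⊕0⊕1⊕1⊕0⊕0 = 0
p4 (pos 4,5,6,7,12,13,14,15,20,21,22,23,28,29,30,31): XOR of data positions = 0⊕1⊕0⊕1⊕0⊕1⊕0⊕0⊕1⊕1⊕0⊕0⊕1⊕0⊕0 = 0
p8 (pos 8,9,10,11,12,13,14,15,24,25,26,27,28,29,30,31): XOR of data positions = 1⊕0⊕0⊕1⊕0⊕1⊕0⊕1⊕0⊕1⊕1⊕0⊕1⊕0⊕0 = 1
p16 (pos 16,17,18,19,20,21,22,23,24,25,26,27,28,29,30,31): XOR of data positions = 0⊕1⊕1⊕0⊕1⊕1⊕0⊕1⊕0⊕1⊕1⊕0⊕1⊕0⊕0 = 0
Codeword: 0010010110010100011011010110100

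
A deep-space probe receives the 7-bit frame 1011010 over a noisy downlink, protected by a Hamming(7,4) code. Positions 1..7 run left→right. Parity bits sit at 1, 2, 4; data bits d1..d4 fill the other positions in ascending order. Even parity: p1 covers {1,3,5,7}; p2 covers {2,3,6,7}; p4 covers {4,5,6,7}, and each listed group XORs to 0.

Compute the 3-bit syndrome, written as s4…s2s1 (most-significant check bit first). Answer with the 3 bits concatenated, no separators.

000

s1 (pos 1,3,5,7): 1⊕1⊕0⊕0 = 0
s2 (pos 2,3,6,7): 0⊕1⊕1⊕0 = 0
s4 (pos 4,5,6,7): 1⊕0⊕1⊕0 = 0
Syndrome s4…s1 = 000 → no error.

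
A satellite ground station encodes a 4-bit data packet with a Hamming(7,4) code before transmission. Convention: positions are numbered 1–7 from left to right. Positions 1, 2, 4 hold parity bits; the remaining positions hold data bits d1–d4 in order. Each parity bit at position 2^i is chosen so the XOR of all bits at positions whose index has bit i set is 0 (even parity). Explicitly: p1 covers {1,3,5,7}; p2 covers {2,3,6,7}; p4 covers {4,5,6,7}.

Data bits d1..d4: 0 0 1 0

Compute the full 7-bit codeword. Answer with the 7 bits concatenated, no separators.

Place data at non-parity positions: p1 p2 0 p4 0 1 0
p1 (pos 1,3,5,7): XOR of data positions = 0⊕0⊕0 = 0
p2 (pos 2,3,6,7): XOR of data positions = 0⊕1⊕0 = 1
p4 (pos 4,5,6,7): XOR of data positions = 0⊕1⊕0 = 1
Codeword: 0101010

0101010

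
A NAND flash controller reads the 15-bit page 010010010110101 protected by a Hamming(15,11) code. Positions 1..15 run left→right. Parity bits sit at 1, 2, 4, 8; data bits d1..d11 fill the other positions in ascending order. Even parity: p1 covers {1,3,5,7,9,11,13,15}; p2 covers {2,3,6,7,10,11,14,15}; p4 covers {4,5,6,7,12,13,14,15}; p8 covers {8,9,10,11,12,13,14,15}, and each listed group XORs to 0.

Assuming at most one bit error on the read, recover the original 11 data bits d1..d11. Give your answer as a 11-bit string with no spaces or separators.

s1 (pos 1,3,5,7,9,11,13,15): 0⊕0⊕1⊕0⊕0⊕1⊕1⊕1 = 0
s2 (pos 2,3,6,7,10,11,14,15): 1⊕0⊕0⊕0⊕1⊕1⊕0⊕1 = 0
s4 (pos 4,5,6,7,12,13,14,15): 0⊕1⊕0⊕0⊕0⊕1⊕0⊕1 = 1
s8 (pos 8,9,10,11,12,13,14,15): 1⊕0⊕1⊕1⊕0⊕1⊕0⊕1 = 1
Syndrome s8…s1 = 1100 → error at position 12.
Flip position 12: 010010010110101 → 010010010111101
Read data bits from positions 3,5,6,7,9,10,11,12,13,14,15: 01000111101

01000111101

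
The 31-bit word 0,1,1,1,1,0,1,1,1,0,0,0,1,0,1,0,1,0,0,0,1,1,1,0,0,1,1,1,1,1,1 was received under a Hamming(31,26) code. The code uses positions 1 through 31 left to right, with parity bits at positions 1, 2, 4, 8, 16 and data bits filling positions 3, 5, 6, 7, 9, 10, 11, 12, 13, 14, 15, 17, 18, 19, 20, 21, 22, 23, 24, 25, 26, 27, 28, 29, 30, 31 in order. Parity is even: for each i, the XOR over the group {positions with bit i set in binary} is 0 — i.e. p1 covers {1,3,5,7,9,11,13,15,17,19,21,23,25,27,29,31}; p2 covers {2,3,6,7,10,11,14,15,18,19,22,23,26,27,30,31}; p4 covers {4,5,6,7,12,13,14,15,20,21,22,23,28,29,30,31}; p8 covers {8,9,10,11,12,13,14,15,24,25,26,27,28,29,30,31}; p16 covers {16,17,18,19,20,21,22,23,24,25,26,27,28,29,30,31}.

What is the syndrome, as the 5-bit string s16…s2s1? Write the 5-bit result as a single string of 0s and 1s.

00000

s1 (pos 1,3,5,7,9,11,13,15,17,19,21,23,25,27,29,31): 0⊕1⊕1⊕1⊕1⊕0⊕1⊕1⊕1⊕0⊕1⊕1⊕0⊕1⊕1⊕1 = 0
s2 (pos 2,3,6,7,10,11,14,15,18,19,22,23,26,27,30,31): 1⊕1⊕0⊕1⊕0⊕0⊕0⊕1⊕0⊕0⊕1⊕1⊕1⊕1⊕1⊕1 = 0
s4 (pos 4,5,6,7,12,13,14,15,20,21,22,23,28,29,30,31): 1⊕1⊕0⊕1⊕0⊕1⊕0⊕1⊕0⊕1⊕1⊕1⊕1⊕1⊕1⊕1 = 0
s8 (pos 8,9,10,11,12,13,14,15,24,25,26,27,28,29,30,31): 1⊕1⊕0⊕0⊕0⊕1⊕0⊕1⊕0⊕0⊕1⊕1⊕1⊕1⊕1⊕1 = 0
s16 (pos 16,17,18,19,20,21,22,23,24,25,26,27,28,29,30,31): 0⊕1⊕0⊕0⊕0⊕1⊕1⊕1⊕0⊕0⊕1⊕1⊕1⊕1⊕1⊕1 = 0
Syndrome s16…s1 = 00000 → no error.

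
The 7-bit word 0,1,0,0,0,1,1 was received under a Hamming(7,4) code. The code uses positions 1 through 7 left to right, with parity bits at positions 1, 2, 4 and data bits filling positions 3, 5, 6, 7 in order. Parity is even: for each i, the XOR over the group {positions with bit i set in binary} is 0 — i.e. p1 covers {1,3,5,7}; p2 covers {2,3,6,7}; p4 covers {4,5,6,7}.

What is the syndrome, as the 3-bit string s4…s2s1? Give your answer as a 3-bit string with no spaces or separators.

011

s1 (pos 1,3,5,7): 0⊕0⊕0⊕1 = 1
s2 (pos 2,3,6,7): 1⊕0⊕1⊕1 = 1
s4 (pos 4,5,6,7): 0⊕0⊕1⊕1 = 0
Syndrome s4…s1 = 011 → error at position 3.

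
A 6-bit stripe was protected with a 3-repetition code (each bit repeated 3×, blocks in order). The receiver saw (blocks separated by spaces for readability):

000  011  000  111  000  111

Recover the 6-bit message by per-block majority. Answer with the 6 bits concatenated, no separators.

010101

Block 1 (000): 0 ones → 0
Block 2 (011): 2 ones → 1
Block 3 (000): 0 ones → 0
Block 4 (111): 3 ones → 1
Block 5 (000): 0 ones → 0
Block 6 (111): 3 ones → 1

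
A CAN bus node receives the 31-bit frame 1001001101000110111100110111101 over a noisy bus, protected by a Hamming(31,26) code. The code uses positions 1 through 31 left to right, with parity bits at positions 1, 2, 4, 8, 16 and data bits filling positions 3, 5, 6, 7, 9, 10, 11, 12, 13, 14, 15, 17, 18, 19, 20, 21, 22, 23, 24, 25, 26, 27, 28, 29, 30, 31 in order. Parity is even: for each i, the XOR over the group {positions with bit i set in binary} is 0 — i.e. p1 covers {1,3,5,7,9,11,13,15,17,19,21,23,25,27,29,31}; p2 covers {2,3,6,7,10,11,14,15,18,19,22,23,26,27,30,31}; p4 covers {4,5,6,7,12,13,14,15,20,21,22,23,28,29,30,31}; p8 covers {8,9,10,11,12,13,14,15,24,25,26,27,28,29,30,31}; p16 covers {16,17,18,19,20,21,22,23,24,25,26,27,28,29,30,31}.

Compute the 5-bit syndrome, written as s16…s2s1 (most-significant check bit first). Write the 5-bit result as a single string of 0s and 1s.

10101

s1 (pos 1,3,5,7,9,11,13,15,17,19,21,23,25,27,29,31): 1⊕0⊕0⊕1⊕0⊕0⊕0⊕1⊕1⊕1⊕0⊕1⊕0⊕1⊕1⊕1 = 1
s2 (pos 2,3,6,7,10,11,14,15,18,19,22,23,26,27,30,31): 0⊕0⊕0⊕1⊕1⊕0⊕1⊕1⊕1⊕1⊕0⊕1⊕1⊕1⊕0⊕1 = 0
s4 (pos 4,5,6,7,12,13,14,15,20,21,22,23,28,29,30,31): 1⊕0⊕0⊕1⊕0⊕0⊕1⊕1⊕1⊕0⊕0⊕1⊕1⊕1⊕0⊕1 = 1
s8 (pos 8,9,10,11,12,13,14,15,24,25,26,27,28,29,30,31): 1⊕0⊕1⊕0⊕0⊕0⊕1⊕1⊕1⊕0⊕1⊕1⊕1⊕1⊕0⊕1 = 0
s16 (pos 16,17,18,19,20,21,22,23,24,25,26,27,28,29,30,31): 0⊕1⊕1⊕1⊕1⊕0⊕0⊕1⊕1⊕0⊕1⊕1⊕1⊕1⊕0⊕1 = 1
Syndrome s16…s1 = 10101 → error at position 21.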